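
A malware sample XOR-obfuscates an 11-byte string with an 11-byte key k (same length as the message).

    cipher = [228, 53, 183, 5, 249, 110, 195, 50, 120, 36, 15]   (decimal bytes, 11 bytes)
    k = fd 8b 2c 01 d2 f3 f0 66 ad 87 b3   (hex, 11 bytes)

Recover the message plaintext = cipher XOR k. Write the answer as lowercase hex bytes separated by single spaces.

XOR is its own inverse, so applying the key byte-wise gives the result directly.
228 ^ 253 =  25
 53 ^ 139 = 190
183 ^  44 = 155
  5 ^   1 =   4
249 ^ 210 =  43
110 ^ 243 = 157
195 ^ 240 =  51
 50 ^ 102 =  84
120 ^ 173 = 213
 36 ^ 135 = 163
 15 ^ 179 = 188

19 be 9b 04 2b 9d 33 54 d5 a3 bc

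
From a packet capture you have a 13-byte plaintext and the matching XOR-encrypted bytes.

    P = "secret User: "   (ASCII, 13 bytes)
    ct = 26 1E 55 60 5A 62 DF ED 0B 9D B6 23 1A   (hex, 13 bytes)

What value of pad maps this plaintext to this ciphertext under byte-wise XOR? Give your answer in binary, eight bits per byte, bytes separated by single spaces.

01010101 01111011 00110110 00010010 00111111 00010110 11111111 10111000 01111000 11111000 11000100 00011001 00111010

Since ct = P ⊕ pad, XORing both sides with P gives pad = P ⊕ ct.
byte 0: 73 xor 26 = 55
byte 1: 65 xor 1e = 7b
byte 2: 63 xor 55 = 36
byte 3: 72 xor 60 = 12
byte 4: 65 xor 5a = 3f
byte 5: 74 xor 62 = 16
byte 6: 20 xor df = ff
byte 7: 55 xor ed = b8
byte 8: 73 xor 0b = 78
byte 9: 65 xor 9d = f8
byte 10: 72 xor b6 = c4
byte 11: 3a xor 23 = 19
byte 12: 20 xor 1a = 3a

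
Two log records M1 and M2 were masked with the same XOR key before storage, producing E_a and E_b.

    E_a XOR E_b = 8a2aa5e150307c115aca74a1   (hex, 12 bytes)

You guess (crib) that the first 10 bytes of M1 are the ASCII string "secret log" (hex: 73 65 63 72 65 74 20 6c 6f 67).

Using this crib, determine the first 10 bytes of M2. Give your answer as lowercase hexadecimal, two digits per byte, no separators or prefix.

Since E_a ⊕ E_b = M1 ⊕ M2, XORing with the guessed M1 bytes yields the corresponding M2 bytes: M2 = (E_a ⊕ E_b) ⊕ M1.
10001010 ⊕ 01110011 = 11111001
00101010 ⊕ 01100101 = 01001111
10100101 ⊕ 01100011 = 11000110
11100001 ⊕ 01110010 = 10010011
01010000 ⊕ 01100101 = 00110101
00110000 ⊕ 01110100 = 01000100
01111100 ⊕ 00100000 = 01011100
00010001 ⊕ 01101100 = 01111101
01011010 ⊕ 01101111 = 00110101
11001010 ⊕ 01100111 = 10101101

f94fc69335445c7d35ad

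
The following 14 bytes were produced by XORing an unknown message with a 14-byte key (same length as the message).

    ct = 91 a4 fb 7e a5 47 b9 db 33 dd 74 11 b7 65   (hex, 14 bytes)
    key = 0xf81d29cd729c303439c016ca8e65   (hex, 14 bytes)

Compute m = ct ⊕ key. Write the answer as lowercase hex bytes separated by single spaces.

byte 0: 10010001 xor 11111000 = 01101001
byte 1: 10100100 xor 00011101 = 10111001
byte 2: 11111011 xor 00101001 = 11010010
byte 3: 01111110 xor 11001101 = 10110011
byte 4: 10100101 xor 01110010 = 11010111
byte 5: 01000111 xor 10011100 = 11011011
byte 6: 10111001 xor 00110000 = 10001001
byte 7: 11011011 xor 00110100 = 11101111
byte 8: 00110011 xor 00111001 = 00001010
byte 9: 11011101 xor 11000000 = 00011101
byte 10: 01110100 xor 00010110 = 01100010
byte 11: 00010001 xor 11001010 = 11011011
byte 12: 10110111 xor 10001110 = 00111001
byte 13: 01100101 xor 01100101 = 00000000

69 b9 d2 b3 d7 db 89 ef 0a 1d 62 db 39 00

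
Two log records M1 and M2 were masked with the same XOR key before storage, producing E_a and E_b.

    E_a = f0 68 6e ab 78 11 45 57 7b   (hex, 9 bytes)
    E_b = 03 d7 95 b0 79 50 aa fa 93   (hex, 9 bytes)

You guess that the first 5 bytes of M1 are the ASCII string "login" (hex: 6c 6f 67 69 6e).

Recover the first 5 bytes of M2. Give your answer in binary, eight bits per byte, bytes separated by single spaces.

10011111 11010000 10011100 01110010 01101111

First, E_a ⊕ E_b = (M1 ⊕ K) ⊕ (M2 ⊕ K) = M1 ⊕ M2, so the key drops out. Then M2 = (M1 ⊕ M2) ⊕ M1 over the first 5 bytes.
byte 0: (f0 XOR 03) XOR 6c = f3 XOR 6c = 9f
byte 1: (68 XOR d7) XOR 6f = bf XOR 6f = d0
byte 2: (6e XOR 95) XOR 67 = fb XOR 67 = 9c
byte 3: (ab XOR b0) XOR 69 = 1b XOR 69 = 72
byte 4: (78 XOR 79) XOR 6e = 01 XOR 6e = 6f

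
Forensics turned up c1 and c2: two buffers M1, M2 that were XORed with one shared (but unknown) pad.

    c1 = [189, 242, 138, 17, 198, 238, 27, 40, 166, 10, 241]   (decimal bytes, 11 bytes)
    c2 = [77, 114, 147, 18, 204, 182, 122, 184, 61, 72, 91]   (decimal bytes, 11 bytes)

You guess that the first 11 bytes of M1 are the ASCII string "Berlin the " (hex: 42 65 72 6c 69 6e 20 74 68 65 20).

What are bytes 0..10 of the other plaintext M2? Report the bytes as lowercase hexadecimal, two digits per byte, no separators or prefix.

b2e56b6f633641e4f3278a

First, c1 ⊕ c2 = (M1 ⊕ K) ⊕ (M2 ⊕ K) = M1 ⊕ M2, so the key drops out. Then M2 = (M1 ⊕ M2) ⊕ M1 over the first 11 bytes.
byte 0: (bd ⊕ 4d) ⊕ 42 = f0 ⊕ 42 = b2
byte 1: (f2 ⊕ 72) ⊕ 65 = 80 ⊕ 65 = e5
byte 2: (8a ⊕ 93) ⊕ 72 = 19 ⊕ 72 = 6b
byte 3: (11 ⊕ 12) ⊕ 6c = 03 ⊕ 6c = 6f
byte 4: (c6 ⊕ cc) ⊕ 69 = 0a ⊕ 69 = 63
byte 5: (ee ⊕ b6) ⊕ 6e = 58 ⊕ 6e = 36
byte 6: (1b ⊕ 7a) ⊕ 20 = 61 ⊕ 20 = 41
byte 7: (28 ⊕ b8) ⊕ 74 = 90 ⊕ 74 = e4
byte 8: (a6 ⊕ 3d) ⊕ 68 = 9b ⊕ 68 = f3
byte 9: (0a ⊕ 48) ⊕ 65 = 42 ⊕ 65 = 27
byte 10: (f1 ⊕ 5b) ⊕ 20 = aa ⊕ 20 = 8a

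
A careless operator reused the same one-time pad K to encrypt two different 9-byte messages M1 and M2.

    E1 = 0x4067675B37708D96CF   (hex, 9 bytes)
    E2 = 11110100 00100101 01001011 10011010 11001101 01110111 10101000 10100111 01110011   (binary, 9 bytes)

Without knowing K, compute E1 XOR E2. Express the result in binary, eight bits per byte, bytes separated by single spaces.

10110100 01000010 00101100 11000001 11111010 00000111 00100101 00110001 10111100

E1 ⊕ E2 = (M1 ⊕ K) ⊕ (M2 ⊕ K) = M1 ⊕ M2 — the shared key cancels under XOR.
byte 0: 01000000 ⊕ 11110100 = 10110100
byte 1: 01100111 ⊕ 00100101 = 01000010
byte 2: 01100111 ⊕ 01001011 = 00101100
byte 3: 01011011 ⊕ 10011010 = 11000001
byte 4: 00110111 ⊕ 11001101 = 11111010
byte 5: 01110000 ⊕ 01110111 = 00000111
byte 6: 10001101 ⊕ 10101000 = 00100101
byte 7: 10010110 ⊕ 10100111 = 00110001
byte 8: 11001111 ⊕ 01110011 = 10111100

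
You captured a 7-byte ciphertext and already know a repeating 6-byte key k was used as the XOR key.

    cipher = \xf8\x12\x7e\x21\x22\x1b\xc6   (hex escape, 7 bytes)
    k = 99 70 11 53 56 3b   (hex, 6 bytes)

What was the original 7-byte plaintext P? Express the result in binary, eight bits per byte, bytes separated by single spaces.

01100001 01100010 01101111 01110010 01110100 00100000 01011111

The 6-byte key repeats, so the effective keystream is 99 70 11 53 56 3b 99.
byte 0: f8 ^ 99 = 61
byte 1: 12 ^ 70 = 62
byte 2: 7e ^ 11 = 6f
byte 3: 21 ^ 53 = 72
byte 4: 22 ^ 56 = 74
byte 5: 1b ^ 3b = 20
byte 6: c6 ^ 99 = 5f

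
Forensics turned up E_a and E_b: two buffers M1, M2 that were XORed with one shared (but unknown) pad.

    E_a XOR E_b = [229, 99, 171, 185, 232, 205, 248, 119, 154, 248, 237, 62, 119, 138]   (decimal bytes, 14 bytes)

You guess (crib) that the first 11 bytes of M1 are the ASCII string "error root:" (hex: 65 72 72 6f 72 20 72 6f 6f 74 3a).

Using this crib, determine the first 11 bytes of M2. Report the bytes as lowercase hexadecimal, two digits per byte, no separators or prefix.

Since E_a ⊕ E_b = M1 ⊕ M2, XORing with the guessed M1 bytes yields the corresponding M2 bytes: M2 = (E_a ⊕ E_b) ⊕ M1.
byte 0: 229 xor 101 = 128
byte 1:  99 xor 114 =  17
byte 2: 171 xor 114 = 217
byte 3: 185 xor 111 = 214
byte 4: 232 xor 114 = 154
byte 5: 205 xor  32 = 237
byte 6: 248 xor 114 = 138
byte 7: 119 xor 111 =  24
byte 8: 154 xor 111 = 245
byte 9: 248 xor 116 = 140
byte 10: 237 xor  58 = 215

8011d9d69aed8a18f58cd7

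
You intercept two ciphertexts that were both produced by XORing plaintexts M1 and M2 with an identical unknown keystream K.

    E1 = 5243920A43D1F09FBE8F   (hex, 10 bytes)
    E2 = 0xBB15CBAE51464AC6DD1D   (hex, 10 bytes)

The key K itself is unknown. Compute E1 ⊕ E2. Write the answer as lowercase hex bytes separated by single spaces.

E1 ⊕ E2 = (M1 ⊕ K) ⊕ (M2 ⊕ K) = M1 ⊕ M2 — the shared key cancels under XOR.
 82 XOR 187 = 233
 67 XOR  21 =  86
146 XOR 203 =  89
 10 XOR 174 = 164
 67 XOR  81 =  18
209 XOR  70 = 151
240 XOR  74 = 186
159 XOR 198 =  89
190 XOR 221 =  99
143 XOR  29 = 146

e9 56 59 a4 12 97 ba 59 63 92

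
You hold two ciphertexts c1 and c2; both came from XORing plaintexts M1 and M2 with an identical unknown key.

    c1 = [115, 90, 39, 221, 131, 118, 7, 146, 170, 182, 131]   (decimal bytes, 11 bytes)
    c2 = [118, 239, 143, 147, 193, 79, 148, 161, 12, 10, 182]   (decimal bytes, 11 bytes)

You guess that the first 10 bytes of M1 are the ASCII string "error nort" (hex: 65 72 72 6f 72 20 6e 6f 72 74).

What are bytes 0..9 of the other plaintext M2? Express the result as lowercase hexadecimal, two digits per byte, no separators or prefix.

First, c1 ⊕ c2 = (M1 ⊕ K) ⊕ (M2 ⊕ K) = M1 ⊕ M2, so the key drops out. Then M2 = (M1 ⊕ M2) ⊕ M1 over the first 10 bytes.
byte 0: (73 ^ 76) ^ 65 = 05 ^ 65 = 60
byte 1: (5a ^ ef) ^ 72 = b5 ^ 72 = c7
byte 2: (27 ^ 8f) ^ 72 = a8 ^ 72 = da
byte 3: (dd ^ 93) ^ 6f = 4e ^ 6f = 21
byte 4: (83 ^ c1) ^ 72 = 42 ^ 72 = 30
byte 5: (76 ^ 4f) ^ 20 = 39 ^ 20 = 19
byte 6: (07 ^ 94) ^ 6e = 93 ^ 6e = fd
byte 7: (92 ^ a1) ^ 6f = 33 ^ 6f = 5c
byte 8: (aa ^ 0c) ^ 72 = a6 ^ 72 = d4
byte 9: (b6 ^ 0a) ^ 74 = bc ^ 74 = c8

60c7da213019fd5cd4c8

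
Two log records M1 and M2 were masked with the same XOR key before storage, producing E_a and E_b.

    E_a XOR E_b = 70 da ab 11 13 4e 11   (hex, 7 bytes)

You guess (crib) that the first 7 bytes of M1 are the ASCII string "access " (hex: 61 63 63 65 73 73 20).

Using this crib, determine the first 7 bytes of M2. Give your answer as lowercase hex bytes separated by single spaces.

11 b9 c8 74 60 3d 31

Since E_a ⊕ E_b = M1 ⊕ M2, XORing with the guessed M1 bytes yields the corresponding M2 bytes: M2 = (E_a ⊕ E_b) ⊕ M1.
70 XOR 61 = 11
da XOR 63 = b9
ab XOR 63 = c8
11 XOR 65 = 74
13 XOR 73 = 60
4e XOR 73 = 3d
11 XOR 20 = 31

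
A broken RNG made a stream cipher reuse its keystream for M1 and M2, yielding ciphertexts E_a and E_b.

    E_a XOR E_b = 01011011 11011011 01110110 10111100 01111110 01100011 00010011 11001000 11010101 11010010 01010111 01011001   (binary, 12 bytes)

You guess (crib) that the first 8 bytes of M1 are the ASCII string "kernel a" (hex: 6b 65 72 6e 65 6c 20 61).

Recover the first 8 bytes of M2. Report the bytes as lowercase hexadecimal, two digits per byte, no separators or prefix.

30be04d21b0f33a9

Since E_a ⊕ E_b = M1 ⊕ M2, XORing with the guessed M1 bytes yields the corresponding M2 bytes: M2 = (E_a ⊕ E_b) ⊕ M1.
byte 0:  91 xor 107 =  48
byte 1: 219 xor 101 = 190
byte 2: 118 xor 114 =   4
byte 3: 188 xor 110 = 210
byte 4: 126 xor 101 =  27
byte 5:  99 xor 108 =  15
byte 6:  19 xor  32 =  51
byte 7: 200 xor  97 = 169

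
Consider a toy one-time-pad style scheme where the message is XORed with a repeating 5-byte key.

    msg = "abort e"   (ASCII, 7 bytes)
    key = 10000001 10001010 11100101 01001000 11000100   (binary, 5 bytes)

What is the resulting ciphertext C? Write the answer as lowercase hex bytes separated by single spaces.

The 5-byte key repeats, so the effective keystream is 81 8a e5 48 c4 81 8a.
byte 0: 61 ^ 81 = e0
byte 1: 62 ^ 8a = e8
byte 2: 6f ^ e5 = 8a
byte 3: 72 ^ 48 = 3a
byte 4: 74 ^ c4 = b0
byte 5: 20 ^ 81 = a1
byte 6: 65 ^ 8a = ef

e0 e8 8a 3a b0 a1 ef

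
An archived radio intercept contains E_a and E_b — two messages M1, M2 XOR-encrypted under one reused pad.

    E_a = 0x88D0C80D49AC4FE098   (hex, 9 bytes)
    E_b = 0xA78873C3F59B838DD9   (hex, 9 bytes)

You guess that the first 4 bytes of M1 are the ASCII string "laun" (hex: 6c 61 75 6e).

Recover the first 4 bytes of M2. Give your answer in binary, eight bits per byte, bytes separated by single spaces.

01000011 00111001 11001110 10100000

First, E_a ⊕ E_b = (M1 ⊕ K) ⊕ (M2 ⊕ K) = M1 ⊕ M2, so the key drops out. Then M2 = (M1 ⊕ M2) ⊕ M1 over the first 4 bytes.
byte 0: (88 ^ a7) ^ 6c = 2f ^ 6c = 43
byte 1: (d0 ^ 88) ^ 61 = 58 ^ 61 = 39
byte 2: (c8 ^ 73) ^ 75 = bb ^ 75 = ce
byte 3: (0d ^ c3) ^ 6e = ce ^ 6e = a0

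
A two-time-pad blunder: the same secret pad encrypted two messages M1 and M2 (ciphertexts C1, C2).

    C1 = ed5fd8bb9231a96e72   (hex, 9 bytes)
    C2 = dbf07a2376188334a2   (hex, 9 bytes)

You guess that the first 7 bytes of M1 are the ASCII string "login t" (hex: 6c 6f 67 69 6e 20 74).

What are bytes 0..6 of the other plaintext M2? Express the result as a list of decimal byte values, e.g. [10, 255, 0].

First, C1 ⊕ C2 = (M1 ⊕ K) ⊕ (M2 ⊕ K) = M1 ⊕ M2, so the key drops out. Then M2 = (M1 ⊕ M2) ⊕ M1 over the first 7 bytes.
byte 0: (ed xor db) xor 6c = 36 xor 6c = 5a
byte 1: (5f xor f0) xor 6f = af xor 6f = c0
byte 2: (d8 xor 7a) xor 67 = a2 xor 67 = c5
byte 3: (bb xor 23) xor 69 = 98 xor 69 = f1
byte 4: (92 xor 76) xor 6e = e4 xor 6e = 8a
byte 5: (31 xor 18) xor 20 = 29 xor 20 = 09
byte 6: (a9 xor 83) xor 74 = 2a xor 74 = 5e

[90, 192, 197, 241, 138, 9, 94]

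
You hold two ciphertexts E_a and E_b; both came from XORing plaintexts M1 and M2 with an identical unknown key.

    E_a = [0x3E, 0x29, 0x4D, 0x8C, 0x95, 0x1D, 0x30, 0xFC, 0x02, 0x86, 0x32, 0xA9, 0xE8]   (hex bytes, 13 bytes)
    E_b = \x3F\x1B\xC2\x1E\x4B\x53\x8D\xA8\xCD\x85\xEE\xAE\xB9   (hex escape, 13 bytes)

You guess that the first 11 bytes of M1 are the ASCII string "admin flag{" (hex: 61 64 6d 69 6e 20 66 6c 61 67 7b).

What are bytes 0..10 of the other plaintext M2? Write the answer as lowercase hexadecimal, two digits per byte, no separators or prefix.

6056e2fbb06edb38ae64a7

First, E_a ⊕ E_b = (M1 ⊕ K) ⊕ (M2 ⊕ K) = M1 ⊕ M2, so the key drops out. Then M2 = (M1 ⊕ M2) ⊕ M1 over the first 11 bytes.
byte 0: (3e XOR 3f) XOR 61 = 01 XOR 61 = 60
byte 1: (29 XOR 1b) XOR 64 = 32 XOR 64 = 56
byte 2: (4d XOR c2) XOR 6d = 8f XOR 6d = e2
byte 3: (8c XOR 1e) XOR 69 = 92 XOR 69 = fb
byte 4: (95 XOR 4b) XOR 6e = de XOR 6e = b0
byte 5: (1d XOR 53) XOR 20 = 4e XOR 20 = 6e
byte 6: (30 XOR 8d) XOR 66 = bd XOR 66 = db
byte 7: (fc XOR a8) XOR 6c = 54 XOR 6c = 38
byte 8: (02 XOR cd) XOR 61 = cf XOR 61 = ae
byte 9: (86 XOR 85) XOR 67 = 03 XOR 67 = 64
byte 10: (32 XOR ee) XOR 7b = dc XOR 7b = a7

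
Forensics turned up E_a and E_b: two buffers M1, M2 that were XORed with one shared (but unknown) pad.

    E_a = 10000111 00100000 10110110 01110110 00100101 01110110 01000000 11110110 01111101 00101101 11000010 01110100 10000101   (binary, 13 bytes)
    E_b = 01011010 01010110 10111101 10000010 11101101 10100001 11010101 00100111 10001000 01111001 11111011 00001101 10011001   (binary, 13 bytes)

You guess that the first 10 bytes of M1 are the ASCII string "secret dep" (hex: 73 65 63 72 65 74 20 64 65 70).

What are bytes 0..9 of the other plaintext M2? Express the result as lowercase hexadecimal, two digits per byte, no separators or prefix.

First, E_a ⊕ E_b = (M1 ⊕ K) ⊕ (M2 ⊕ K) = M1 ⊕ M2, so the key drops out. Then M2 = (M1 ⊕ M2) ⊕ M1 over the first 10 bytes.
byte 0: (87 ^ 5a) ^ 73 = dd ^ 73 = ae
byte 1: (20 ^ 56) ^ 65 = 76 ^ 65 = 13
byte 2: (b6 ^ bd) ^ 63 = 0b ^ 63 = 68
byte 3: (76 ^ 82) ^ 72 = f4 ^ 72 = 86
byte 4: (25 ^ ed) ^ 65 = c8 ^ 65 = ad
byte 5: (76 ^ a1) ^ 74 = d7 ^ 74 = a3
byte 6: (40 ^ d5) ^ 20 = 95 ^ 20 = b5
byte 7: (f6 ^ 27) ^ 64 = d1 ^ 64 = b5
byte 8: (7d ^ 88) ^ 65 = f5 ^ 65 = 90
byte 9: (2d ^ 79) ^ 70 = 54 ^ 70 = 24

ae136886ada3b5b59024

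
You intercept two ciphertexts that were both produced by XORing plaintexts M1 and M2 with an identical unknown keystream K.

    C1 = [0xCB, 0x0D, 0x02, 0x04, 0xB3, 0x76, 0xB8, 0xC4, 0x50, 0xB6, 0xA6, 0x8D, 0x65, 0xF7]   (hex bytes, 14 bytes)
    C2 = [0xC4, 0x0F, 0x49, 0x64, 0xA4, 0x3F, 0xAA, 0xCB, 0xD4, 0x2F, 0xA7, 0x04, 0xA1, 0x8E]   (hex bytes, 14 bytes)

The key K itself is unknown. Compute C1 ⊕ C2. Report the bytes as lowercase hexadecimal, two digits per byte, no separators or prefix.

C1 ⊕ C2 = (M1 ⊕ K) ⊕ (M2 ⊕ K) = M1 ⊕ M2 — the shared key cancels under XOR.
cb ^ c4 = 0f
0d ^ 0f = 02
02 ^ 49 = 4b
04 ^ 64 = 60
b3 ^ a4 = 17
76 ^ 3f = 49
b8 ^ aa = 12
c4 ^ cb = 0f
50 ^ d4 = 84
b6 ^ 2f = 99
a6 ^ a7 = 01
8d ^ 04 = 89
65 ^ a1 = c4
f7 ^ 8e = 79

0f024b601749120f84990189c479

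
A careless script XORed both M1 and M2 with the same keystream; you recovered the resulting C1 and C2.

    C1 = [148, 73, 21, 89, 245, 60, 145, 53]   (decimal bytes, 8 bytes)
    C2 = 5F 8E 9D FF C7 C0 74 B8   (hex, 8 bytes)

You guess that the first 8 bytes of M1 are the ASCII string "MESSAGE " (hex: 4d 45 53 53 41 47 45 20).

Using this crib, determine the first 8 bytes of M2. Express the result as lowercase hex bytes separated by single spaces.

86 82 db f5 73 bb a0 ad

First, C1 ⊕ C2 = (M1 ⊕ K) ⊕ (M2 ⊕ K) = M1 ⊕ M2, so the key drops out. Then M2 = (M1 ⊕ M2) ⊕ M1 over the first 8 bytes.
byte 0: (94 ⊕ 5f) ⊕ 4d = cb ⊕ 4d = 86
byte 1: (49 ⊕ 8e) ⊕ 45 = c7 ⊕ 45 = 82
byte 2: (15 ⊕ 9d) ⊕ 53 = 88 ⊕ 53 = db
byte 3: (59 ⊕ ff) ⊕ 53 = a6 ⊕ 53 = f5
byte 4: (f5 ⊕ c7) ⊕ 41 = 32 ⊕ 41 = 73
byte 5: (3c ⊕ c0) ⊕ 47 = fc ⊕ 47 = bb
byte 6: (91 ⊕ 74) ⊕ 45 = e5 ⊕ 45 = a0
byte 7: (35 ⊕ b8) ⊕ 20 = 8d ⊕ 20 = ad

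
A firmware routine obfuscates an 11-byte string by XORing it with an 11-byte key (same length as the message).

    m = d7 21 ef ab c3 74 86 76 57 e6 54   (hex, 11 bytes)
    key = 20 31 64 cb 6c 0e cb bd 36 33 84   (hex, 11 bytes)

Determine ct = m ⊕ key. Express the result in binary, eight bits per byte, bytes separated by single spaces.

byte 0: d7 ^ 20 = f7
byte 1: 21 ^ 31 = 10
byte 2: ef ^ 64 = 8b
byte 3: ab ^ cb = 60
byte 4: c3 ^ 6c = af
byte 5: 74 ^ 0e = 7a
byte 6: 86 ^ cb = 4d
byte 7: 76 ^ bd = cb
byte 8: 57 ^ 36 = 61
byte 9: e6 ^ 33 = d5
byte 10: 54 ^ 84 = d0

11110111 00010000 10001011 01100000 10101111 01111010 01001101 11001011 01100001 11010101 11010000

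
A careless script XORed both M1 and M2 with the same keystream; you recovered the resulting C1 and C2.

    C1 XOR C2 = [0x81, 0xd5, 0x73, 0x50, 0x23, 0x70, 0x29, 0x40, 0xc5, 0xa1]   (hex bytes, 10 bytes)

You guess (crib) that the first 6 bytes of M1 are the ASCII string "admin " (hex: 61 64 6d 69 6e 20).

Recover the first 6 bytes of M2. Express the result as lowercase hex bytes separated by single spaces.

e0 b1 1e 39 4d 50

Since C1 ⊕ C2 = M1 ⊕ M2, XORing with the guessed M1 bytes yields the corresponding M2 bytes: M2 = (C1 ⊕ C2) ⊕ M1.
10000001 xor 01100001 = 11100000
11010101 xor 01100100 = 10110001
01110011 xor 01101101 = 00011110
01010000 xor 01101001 = 00111001
00100011 xor 01101110 = 01001101
01110000 xor 00100000 = 01010000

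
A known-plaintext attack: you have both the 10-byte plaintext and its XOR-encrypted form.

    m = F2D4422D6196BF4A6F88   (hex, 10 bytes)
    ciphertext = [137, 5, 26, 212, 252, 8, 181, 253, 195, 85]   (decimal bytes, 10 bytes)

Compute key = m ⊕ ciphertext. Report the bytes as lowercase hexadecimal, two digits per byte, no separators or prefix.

7bd158f99d9e0ab7acdd

Since ciphertext = m ⊕ key, XORing both sides with m gives key = m ⊕ ciphertext.
f2 ^ 89 = 7b
d4 ^ 05 = d1
42 ^ 1a = 58
2d ^ d4 = f9
61 ^ fc = 9d
96 ^ 08 = 9e
bf ^ b5 = 0a
4a ^ fd = b7
6f ^ c3 = ac
88 ^ 55 = dd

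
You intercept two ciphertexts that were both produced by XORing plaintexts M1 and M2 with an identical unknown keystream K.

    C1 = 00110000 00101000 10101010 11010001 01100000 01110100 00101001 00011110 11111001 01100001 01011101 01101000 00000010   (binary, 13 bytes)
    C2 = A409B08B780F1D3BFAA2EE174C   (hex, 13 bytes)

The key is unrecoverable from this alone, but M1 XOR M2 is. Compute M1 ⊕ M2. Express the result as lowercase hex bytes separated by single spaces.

94 21 1a 5a 18 7b 34 25 03 c3 b3 7f 4e

C1 ⊕ C2 = (M1 ⊕ K) ⊕ (M2 ⊕ K) = M1 ⊕ M2 — the shared key cancels under XOR.
byte 0:  48 xor 164 = 148
byte 1:  40 xor   9 =  33
byte 2: 170 xor 176 =  26
byte 3: 209 xor 139 =  90
byte 4:  96 xor 120 =  24
byte 5: 116 xor  15 = 123
byte 6:  41 xor  29 =  52
byte 7:  30 xor  59 =  37
byte 8: 249 xor 250 =   3
byte 9:  97 xor 162 = 195
byte 10:  93 xor 238 = 179
byte 11: 104 xor  23 = 127
byte 12:   2 xor  76 =  78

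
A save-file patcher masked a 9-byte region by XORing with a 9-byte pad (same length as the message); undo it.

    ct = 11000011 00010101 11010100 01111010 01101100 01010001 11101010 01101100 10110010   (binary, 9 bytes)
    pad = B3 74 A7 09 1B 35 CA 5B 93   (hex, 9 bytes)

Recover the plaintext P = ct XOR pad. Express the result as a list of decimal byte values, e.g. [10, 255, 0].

byte 0: c3 XOR b3 = 70
byte 1: 15 XOR 74 = 61
byte 2: d4 XOR a7 = 73
byte 3: 7a XOR 09 = 73
byte 4: 6c XOR 1b = 77
byte 5: 51 XOR 35 = 64
byte 6: ea XOR ca = 20
byte 7: 6c XOR 5b = 37
byte 8: b2 XOR 93 = 21

[112, 97, 115, 115, 119, 100, 32, 55, 33]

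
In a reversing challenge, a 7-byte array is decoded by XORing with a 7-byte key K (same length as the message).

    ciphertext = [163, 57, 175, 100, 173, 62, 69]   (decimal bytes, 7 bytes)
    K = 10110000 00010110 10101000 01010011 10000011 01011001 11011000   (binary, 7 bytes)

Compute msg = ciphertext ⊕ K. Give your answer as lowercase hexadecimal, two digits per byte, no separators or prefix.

XOR is its own inverse, so applying the key byte-wise gives the result directly.
byte 0: a3 ^ b0 = 13
byte 1: 39 ^ 16 = 2f
byte 2: af ^ a8 = 07
byte 3: 64 ^ 53 = 37
byte 4: ad ^ 83 = 2e
byte 5: 3e ^ 59 = 67
byte 6: 45 ^ d8 = 9d

132f07372e679d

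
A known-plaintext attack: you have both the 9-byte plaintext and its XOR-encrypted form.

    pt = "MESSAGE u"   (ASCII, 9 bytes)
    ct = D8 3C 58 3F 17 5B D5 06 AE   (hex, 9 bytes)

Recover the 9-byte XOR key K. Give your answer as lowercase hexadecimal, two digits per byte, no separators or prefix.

Since ct = pt ⊕ K, XORing both sides with pt gives K = pt ⊕ ct.
byte 0:  77 XOR 216 = 149
byte 1:  69 XOR  60 = 121
byte 2:  83 XOR  88 =  11
byte 3:  83 XOR  63 = 108
byte 4:  65 XOR  23 =  86
byte 5:  71 XOR  91 =  28
byte 6:  69 XOR 213 = 144
byte 7:  32 XOR   6 =  38
byte 8: 117 XOR 174 = 219

95790b6c561c9026db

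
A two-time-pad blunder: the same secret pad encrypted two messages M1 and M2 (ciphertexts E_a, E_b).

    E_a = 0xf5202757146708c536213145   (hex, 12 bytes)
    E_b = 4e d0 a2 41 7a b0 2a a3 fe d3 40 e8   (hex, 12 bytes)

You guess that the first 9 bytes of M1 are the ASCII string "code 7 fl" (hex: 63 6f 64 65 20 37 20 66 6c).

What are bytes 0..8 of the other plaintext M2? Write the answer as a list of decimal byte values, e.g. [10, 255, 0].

[216, 159, 225, 115, 78, 224, 2, 0, 164]

First, E_a ⊕ E_b = (M1 ⊕ K) ⊕ (M2 ⊕ K) = M1 ⊕ M2, so the key drops out. Then M2 = (M1 ⊕ M2) ⊕ M1 over the first 9 bytes.
byte 0: (f5 XOR 4e) XOR 63 = bb XOR 63 = d8
byte 1: (20 XOR d0) XOR 6f = f0 XOR 6f = 9f
byte 2: (27 XOR a2) XOR 64 = 85 XOR 64 = e1
byte 3: (57 XOR 41) XOR 65 = 16 XOR 65 = 73
byte 4: (14 XOR 7a) XOR 20 = 6e XOR 20 = 4e
byte 5: (67 XOR b0) XOR 37 = d7 XOR 37 = e0
byte 6: (08 XOR 2a) XOR 20 = 22 XOR 20 = 02
byte 7: (c5 XOR a3) XOR 66 = 66 XOR 66 = 00
byte 8: (36 XOR fe) XOR 6c = c8 XOR 6c = a4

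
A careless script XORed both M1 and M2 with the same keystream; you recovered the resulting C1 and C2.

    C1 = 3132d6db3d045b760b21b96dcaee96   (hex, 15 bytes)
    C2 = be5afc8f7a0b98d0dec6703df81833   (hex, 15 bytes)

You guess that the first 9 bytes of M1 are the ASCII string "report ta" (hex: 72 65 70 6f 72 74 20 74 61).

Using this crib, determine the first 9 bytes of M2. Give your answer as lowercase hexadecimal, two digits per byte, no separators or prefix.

First, C1 ⊕ C2 = (M1 ⊕ K) ⊕ (M2 ⊕ K) = M1 ⊕ M2, so the key drops out. Then M2 = (M1 ⊕ M2) ⊕ M1 over the first 9 bytes.
byte 0: (31 xor be) xor 72 = 8f xor 72 = fd
byte 1: (32 xor 5a) xor 65 = 68 xor 65 = 0d
byte 2: (d6 xor fc) xor 70 = 2a xor 70 = 5a
byte 3: (db xor 8f) xor 6f = 54 xor 6f = 3b
byte 4: (3d xor 7a) xor 72 = 47 xor 72 = 35
byte 5: (04 xor 0b) xor 74 = 0f xor 74 = 7b
byte 6: (5b xor 98) xor 20 = c3 xor 20 = e3
byte 7: (76 xor d0) xor 74 = a6 xor 74 = d2
byte 8: (0b xor de) xor 61 = d5 xor 61 = b4

fd0d5a3b357be3d2b4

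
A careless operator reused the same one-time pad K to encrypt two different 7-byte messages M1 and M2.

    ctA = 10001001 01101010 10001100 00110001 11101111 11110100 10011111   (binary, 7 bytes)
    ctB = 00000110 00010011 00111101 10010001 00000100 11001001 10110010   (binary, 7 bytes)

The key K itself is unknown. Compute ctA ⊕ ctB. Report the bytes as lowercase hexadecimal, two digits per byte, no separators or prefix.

8f79b1a0eb3d2d

ctA ⊕ ctB = (M1 ⊕ K) ⊕ (M2 ⊕ K) = M1 ⊕ M2 — the shared key cancels under XOR.
byte 0: 89 ^ 06 = 8f
byte 1: 6a ^ 13 = 79
byte 2: 8c ^ 3d = b1
byte 3: 31 ^ 91 = a0
byte 4: ef ^ 04 = eb
byte 5: f4 ^ c9 = 3d
byte 6: 9f ^ b2 = 2d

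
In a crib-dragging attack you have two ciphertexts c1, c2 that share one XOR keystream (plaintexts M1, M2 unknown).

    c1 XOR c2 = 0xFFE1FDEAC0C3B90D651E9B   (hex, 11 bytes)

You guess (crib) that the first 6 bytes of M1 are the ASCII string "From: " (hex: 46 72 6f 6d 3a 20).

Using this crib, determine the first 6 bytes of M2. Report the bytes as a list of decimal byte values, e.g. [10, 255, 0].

Since c1 ⊕ c2 = M1 ⊕ M2, XORing with the guessed M1 bytes yields the corresponding M2 bytes: M2 = (c1 ⊕ c2) ⊕ M1.
byte 0: 255 XOR  70 = 185
byte 1: 225 XOR 114 = 147
byte 2: 253 XOR 111 = 146
byte 3: 234 XOR 109 = 135
byte 4: 192 XOR  58 = 250
byte 5: 195 XOR  32 = 227

[185, 147, 146, 135, 250, 227]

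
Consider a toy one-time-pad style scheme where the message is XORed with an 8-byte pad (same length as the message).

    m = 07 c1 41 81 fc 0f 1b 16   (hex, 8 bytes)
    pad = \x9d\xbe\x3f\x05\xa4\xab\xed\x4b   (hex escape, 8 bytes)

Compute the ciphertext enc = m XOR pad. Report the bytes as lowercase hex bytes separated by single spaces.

byte 0: 00000111 ^ 10011101 = 10011010
byte 1: 11000001 ^ 10111110 = 01111111
byte 2: 01000001 ^ 00111111 = 01111110
byte 3: 10000001 ^ 00000101 = 10000100
byte 4: 11111100 ^ 10100100 = 01011000
byte 5: 00001111 ^ 10101011 = 10100100
byte 6: 00011011 ^ 11101101 = 11110110
byte 7: 00010110 ^ 01001011 = 01011101

9a 7f 7e 84 58 a4 f6 5d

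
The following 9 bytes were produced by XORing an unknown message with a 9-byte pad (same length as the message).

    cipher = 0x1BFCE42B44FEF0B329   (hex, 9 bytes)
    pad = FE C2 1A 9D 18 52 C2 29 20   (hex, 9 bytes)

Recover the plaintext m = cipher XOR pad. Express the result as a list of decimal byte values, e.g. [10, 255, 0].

[229, 62, 254, 182, 92, 172, 50, 154, 9]

XOR is its own inverse, so applying the key byte-wise gives the result directly.
00011011 XOR 11111110 = 11100101
11111100 XOR 11000010 = 00111110
11100100 XOR 00011010 = 11111110
00101011 XOR 10011101 = 10110110
01000100 XOR 00011000 = 01011100
11111110 XOR 01010010 = 10101100
11110000 XOR 11000010 = 00110010
10110011 XOR 00101001 = 10011010
00101001 XOR 00100000 = 00001001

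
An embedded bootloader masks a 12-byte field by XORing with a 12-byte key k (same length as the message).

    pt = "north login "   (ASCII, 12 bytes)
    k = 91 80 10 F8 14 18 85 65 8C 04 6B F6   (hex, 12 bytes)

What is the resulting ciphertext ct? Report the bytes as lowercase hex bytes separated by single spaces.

ff ef 62 8c 7c 38 e9 0a eb 6d 05 d6

6e xor 91 = ff
6f xor 80 = ef
72 xor 10 = 62
74 xor f8 = 8c
68 xor 14 = 7c
20 xor 18 = 38
6c xor 85 = e9
6f xor 65 = 0a
67 xor 8c = eb
69 xor 04 = 6d
6e xor 6b = 05
20 xor f6 = d6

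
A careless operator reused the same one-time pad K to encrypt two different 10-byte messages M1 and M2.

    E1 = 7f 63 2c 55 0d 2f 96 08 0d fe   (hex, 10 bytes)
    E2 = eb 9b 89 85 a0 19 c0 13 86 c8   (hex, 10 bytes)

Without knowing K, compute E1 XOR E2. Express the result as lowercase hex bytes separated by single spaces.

94 f8 a5 d0 ad 36 56 1b 8b 36

E1 ⊕ E2 = (M1 ⊕ K) ⊕ (M2 ⊕ K) = M1 ⊕ M2 — the shared key cancels under XOR.
byte 0: 7f XOR eb = 94
byte 1: 63 XOR 9b = f8
byte 2: 2c XOR 89 = a5
byte 3: 55 XOR 85 = d0
byte 4: 0d XOR a0 = ad
byte 5: 2f XOR 19 = 36
byte 6: 96 XOR c0 = 56
byte 7: 08 XOR 13 = 1b
byte 8: 0d XOR 86 = 8b
byte 9: fe XOR c8 = 36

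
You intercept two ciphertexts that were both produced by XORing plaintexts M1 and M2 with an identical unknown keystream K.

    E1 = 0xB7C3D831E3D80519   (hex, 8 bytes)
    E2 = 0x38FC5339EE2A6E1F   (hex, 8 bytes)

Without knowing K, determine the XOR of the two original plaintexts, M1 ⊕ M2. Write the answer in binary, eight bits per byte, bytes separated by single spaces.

E1 ⊕ E2 = (M1 ⊕ K) ⊕ (M2 ⊕ K) = M1 ⊕ M2 — the shared key cancels under XOR.
b7 XOR 38 = 8f
c3 XOR fc = 3f
d8 XOR 53 = 8b
31 XOR 39 = 08
e3 XOR ee = 0d
d8 XOR 2a = f2
05 XOR 6e = 6b
19 XOR 1f = 06

10001111 00111111 10001011 00001000 00001101 11110010 01101011 00000110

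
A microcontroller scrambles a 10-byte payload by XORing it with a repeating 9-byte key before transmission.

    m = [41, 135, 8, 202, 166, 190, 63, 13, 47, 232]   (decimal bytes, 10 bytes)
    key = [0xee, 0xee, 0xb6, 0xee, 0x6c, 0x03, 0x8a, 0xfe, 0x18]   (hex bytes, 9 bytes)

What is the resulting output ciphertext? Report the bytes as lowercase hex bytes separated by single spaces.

c7 69 be 24 ca bd b5 f3 37 06

The 9-byte key repeats, so the effective keystream is ee ee b6 ee 6c 03 8a fe 18 ee.
byte 0: 29 ^ ee = c7
byte 1: 87 ^ ee = 69
byte 2: 08 ^ b6 = be
byte 3: ca ^ ee = 24
byte 4: a6 ^ 6c = ca
byte 5: be ^ 03 = bd
byte 6: 3f ^ 8a = b5
byte 7: 0d ^ fe = f3
byte 8: 2f ^ 18 = 37
byte 9: e8 ^ ee = 06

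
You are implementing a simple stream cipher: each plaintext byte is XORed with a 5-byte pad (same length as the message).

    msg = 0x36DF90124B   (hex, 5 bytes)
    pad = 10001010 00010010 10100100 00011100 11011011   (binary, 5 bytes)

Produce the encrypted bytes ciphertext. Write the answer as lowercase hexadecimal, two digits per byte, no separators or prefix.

XOR is its own inverse, so applying the key byte-wise gives the result directly.
byte 0: 00110110 xor 10001010 = 10111100
byte 1: 11011111 xor 00010010 = 11001101
byte 2: 10010000 xor 10100100 = 00110100
byte 3: 00010010 xor 00011100 = 00001110
byte 4: 01001011 xor 11011011 = 10010000

bccd340e90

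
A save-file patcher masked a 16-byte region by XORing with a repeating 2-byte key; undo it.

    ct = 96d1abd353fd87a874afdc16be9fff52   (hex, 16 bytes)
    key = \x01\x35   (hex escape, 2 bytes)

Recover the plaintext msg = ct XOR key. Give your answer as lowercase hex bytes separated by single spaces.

97 e4 aa e6 52 c8 86 9d 75 9a dd 23 bf aa fe 67

The 2-byte key repeats, so the effective keystream is 01 35 01 35 01 35 01 35 01 35 01 35 01 35 01 35.
byte 0: 96 XOR 01 = 97
byte 1: d1 XOR 35 = e4
byte 2: ab XOR 01 = aa
byte 3: d3 XOR 35 = e6
byte 4: 53 XOR 01 = 52
byte 5: fd XOR 35 = c8
byte 6: 87 XOR 01 = 86
byte 7: a8 XOR 35 = 9d
byte 8: 74 XOR 01 = 75
byte 9: af XOR 35 = 9a
byte 10: dc XOR 01 = dd
byte 11: 16 XOR 35 = 23
byte 12: be XOR 01 = bf
byte 13: 9f XOR 35 = aa
byte 14: ff XOR 01 = fe
byte 15: 52 XOR 35 = 67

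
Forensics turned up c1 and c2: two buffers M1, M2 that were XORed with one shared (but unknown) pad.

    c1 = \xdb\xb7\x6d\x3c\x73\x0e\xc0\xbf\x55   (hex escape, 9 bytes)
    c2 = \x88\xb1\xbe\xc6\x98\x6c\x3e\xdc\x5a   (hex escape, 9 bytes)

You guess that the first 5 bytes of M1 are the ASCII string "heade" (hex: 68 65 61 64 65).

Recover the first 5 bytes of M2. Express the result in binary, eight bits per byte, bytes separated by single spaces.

First, c1 ⊕ c2 = (M1 ⊕ K) ⊕ (M2 ⊕ K) = M1 ⊕ M2, so the key drops out. Then M2 = (M1 ⊕ M2) ⊕ M1 over the first 5 bytes.
byte 0: (db ^ 88) ^ 68 = 53 ^ 68 = 3b
byte 1: (b7 ^ b1) ^ 65 = 06 ^ 65 = 63
byte 2: (6d ^ be) ^ 61 = d3 ^ 61 = b2
byte 3: (3c ^ c6) ^ 64 = fa ^ 64 = 9e
byte 4: (73 ^ 98) ^ 65 = eb ^ 65 = 8e

00111011 01100011 10110010 10011110 10001110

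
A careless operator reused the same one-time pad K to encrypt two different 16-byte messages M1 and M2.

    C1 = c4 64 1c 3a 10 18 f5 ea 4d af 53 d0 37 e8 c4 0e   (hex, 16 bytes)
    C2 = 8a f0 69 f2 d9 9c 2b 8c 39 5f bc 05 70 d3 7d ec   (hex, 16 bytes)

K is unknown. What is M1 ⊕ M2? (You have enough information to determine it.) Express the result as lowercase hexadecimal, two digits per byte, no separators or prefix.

C1 ⊕ C2 = (M1 ⊕ K) ⊕ (M2 ⊕ K) = M1 ⊕ M2 — the shared key cancels under XOR.
11000100 ⊕ 10001010 = 01001110
01100100 ⊕ 11110000 = 10010100
00011100 ⊕ 01101001 = 01110101
00111010 ⊕ 11110010 = 11001000
00010000 ⊕ 11011001 = 11001001
00011000 ⊕ 10011100 = 10000100
11110101 ⊕ 00101011 = 11011110
11101010 ⊕ 10001100 = 01100110
01001101 ⊕ 00111001 = 01110100
10101111 ⊕ 01011111 = 11110000
01010011 ⊕ 10111100 = 11101111
11010000 ⊕ 00000101 = 11010101
00110111 ⊕ 01110000 = 01000111
11101000 ⊕ 11010011 = 00111011
11000100 ⊕ 01111101 = 10111001
00001110 ⊕ 11101100 = 11100010

4e9475c8c984de6674f0efd5473bb9e2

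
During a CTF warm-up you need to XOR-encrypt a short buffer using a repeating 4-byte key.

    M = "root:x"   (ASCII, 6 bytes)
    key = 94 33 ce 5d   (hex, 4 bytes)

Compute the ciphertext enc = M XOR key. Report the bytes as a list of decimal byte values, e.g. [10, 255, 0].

The 4-byte key repeats, so the effective keystream is 94 33 ce 5d 94 33.
byte 0: 01110010 ^ 10010100 = 11100110
byte 1: 01101111 ^ 00110011 = 01011100
byte 2: 01101111 ^ 11001110 = 10100001
byte 3: 01110100 ^ 01011101 = 00101001
byte 4: 00111010 ^ 10010100 = 10101110
byte 5: 01111000 ^ 00110011 = 01001011

[230, 92, 161, 41, 174, 75]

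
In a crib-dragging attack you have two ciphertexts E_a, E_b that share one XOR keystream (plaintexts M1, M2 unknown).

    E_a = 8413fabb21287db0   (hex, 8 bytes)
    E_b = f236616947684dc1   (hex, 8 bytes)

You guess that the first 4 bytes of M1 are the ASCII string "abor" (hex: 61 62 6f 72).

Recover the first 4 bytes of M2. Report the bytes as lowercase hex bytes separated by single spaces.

17 47 f4 a0

First, E_a ⊕ E_b = (M1 ⊕ K) ⊕ (M2 ⊕ K) = M1 ⊕ M2, so the key drops out. Then M2 = (M1 ⊕ M2) ⊕ M1 over the first 4 bytes.
byte 0: (84 ⊕ f2) ⊕ 61 = 76 ⊕ 61 = 17
byte 1: (13 ⊕ 36) ⊕ 62 = 25 ⊕ 62 = 47
byte 2: (fa ⊕ 61) ⊕ 6f = 9b ⊕ 6f = f4
byte 3: (bb ⊕ 69) ⊕ 72 = d2 ⊕ 72 = a0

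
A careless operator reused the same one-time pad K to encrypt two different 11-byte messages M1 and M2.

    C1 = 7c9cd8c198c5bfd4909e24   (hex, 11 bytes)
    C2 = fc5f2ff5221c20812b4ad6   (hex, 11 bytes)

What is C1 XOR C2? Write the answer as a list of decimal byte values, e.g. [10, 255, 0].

[128, 195, 247, 52, 186, 217, 159, 85, 187, 212, 242]

C1 ⊕ C2 = (M1 ⊕ K) ⊕ (M2 ⊕ K) = M1 ⊕ M2 — the shared key cancels under XOR.
byte 0: 01111100 ^ 11111100 = 10000000
byte 1: 10011100 ^ 01011111 = 11000011
byte 2: 11011000 ^ 00101111 = 11110111
byte 3: 11000001 ^ 11110101 = 00110100
byte 4: 10011000 ^ 00100010 = 10111010
byte 5: 11000101 ^ 00011100 = 11011001
byte 6: 10111111 ^ 00100000 = 10011111
byte 7: 11010100 ^ 10000001 = 01010101
byte 8: 10010000 ^ 00101011 = 10111011
byte 9: 10011110 ^ 01001010 = 11010100
byte 10: 00100100 ^ 11010110 = 11110010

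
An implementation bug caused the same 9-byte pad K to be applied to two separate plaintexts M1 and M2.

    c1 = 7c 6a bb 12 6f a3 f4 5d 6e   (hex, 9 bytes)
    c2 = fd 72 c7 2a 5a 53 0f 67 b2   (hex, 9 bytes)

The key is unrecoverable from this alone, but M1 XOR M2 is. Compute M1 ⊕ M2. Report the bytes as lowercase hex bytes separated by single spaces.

c1 ⊕ c2 = (M1 ⊕ K) ⊕ (M2 ⊕ K) = M1 ⊕ M2 — the shared key cancels under XOR.
7c XOR fd = 81
6a XOR 72 = 18
bb XOR c7 = 7c
12 XOR 2a = 38
6f XOR 5a = 35
a3 XOR 53 = f0
f4 XOR 0f = fb
5d XOR 67 = 3a
6e XOR b2 = dc

81 18 7c 38 35 f0 fb 3a dc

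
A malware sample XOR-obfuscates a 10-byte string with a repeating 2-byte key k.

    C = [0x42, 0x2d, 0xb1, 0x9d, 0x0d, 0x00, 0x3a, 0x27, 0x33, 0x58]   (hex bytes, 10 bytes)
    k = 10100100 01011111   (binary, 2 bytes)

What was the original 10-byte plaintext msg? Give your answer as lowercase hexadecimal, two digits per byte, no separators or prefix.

The 2-byte key repeats, so the effective keystream is a4 5f a4 5f a4 5f a4 5f a4 5f.
byte 0: 42 XOR a4 = e6
byte 1: 2d XOR 5f = 72
byte 2: b1 XOR a4 = 15
byte 3: 9d XOR 5f = c2
byte 4: 0d XOR a4 = a9
byte 5: 00 XOR 5f = 5f
byte 6: 3a XOR a4 = 9e
byte 7: 27 XOR 5f = 78
byte 8: 33 XOR a4 = 97
byte 9: 58 XOR 5f = 07

e67215c2a95f9e789707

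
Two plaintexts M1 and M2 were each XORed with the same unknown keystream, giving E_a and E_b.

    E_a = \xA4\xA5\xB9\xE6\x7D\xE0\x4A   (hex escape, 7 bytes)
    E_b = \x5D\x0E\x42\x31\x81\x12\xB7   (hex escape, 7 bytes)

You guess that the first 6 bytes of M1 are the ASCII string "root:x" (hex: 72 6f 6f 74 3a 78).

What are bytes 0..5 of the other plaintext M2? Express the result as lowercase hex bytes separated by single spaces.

First, E_a ⊕ E_b = (M1 ⊕ K) ⊕ (M2 ⊕ K) = M1 ⊕ M2, so the key drops out. Then M2 = (M1 ⊕ M2) ⊕ M1 over the first 6 bytes.
byte 0: (a4 ⊕ 5d) ⊕ 72 = f9 ⊕ 72 = 8b
byte 1: (a5 ⊕ 0e) ⊕ 6f = ab ⊕ 6f = c4
byte 2: (b9 ⊕ 42) ⊕ 6f = fb ⊕ 6f = 94
byte 3: (e6 ⊕ 31) ⊕ 74 = d7 ⊕ 74 = a3
byte 4: (7d ⊕ 81) ⊕ 3a = fc ⊕ 3a = c6
byte 5: (e0 ⊕ 12) ⊕ 78 = f2 ⊕ 78 = 8a

8b c4 94 a3 c6 8a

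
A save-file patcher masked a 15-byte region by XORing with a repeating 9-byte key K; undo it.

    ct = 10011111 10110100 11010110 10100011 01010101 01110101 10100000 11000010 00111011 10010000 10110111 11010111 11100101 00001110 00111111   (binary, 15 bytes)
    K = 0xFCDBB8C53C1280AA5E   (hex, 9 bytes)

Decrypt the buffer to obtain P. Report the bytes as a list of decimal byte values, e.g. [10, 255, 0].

The 9-byte key repeats, so the effective keystream is fc db b8 c5 3c 12 80 aa 5e fc db b8 c5 3c 12.
byte 0: 9f xor fc = 63
byte 1: b4 xor db = 6f
byte 2: d6 xor b8 = 6e
byte 3: a3 xor c5 = 66
byte 4: 55 xor 3c = 69
byte 5: 75 xor 12 = 67
byte 6: a0 xor 80 = 20
byte 7: c2 xor aa = 68
byte 8: 3b xor 5e = 65
byte 9: 90 xor fc = 6c
byte 10: b7 xor db = 6c
byte 11: d7 xor b8 = 6f
byte 12: e5 xor c5 = 20
byte 13: 0e xor 3c = 32
byte 14: 3f xor 12 = 2d

[99, 111, 110, 102, 105, 103, 32, 104, 101, 108, 108, 111, 32, 50, 45]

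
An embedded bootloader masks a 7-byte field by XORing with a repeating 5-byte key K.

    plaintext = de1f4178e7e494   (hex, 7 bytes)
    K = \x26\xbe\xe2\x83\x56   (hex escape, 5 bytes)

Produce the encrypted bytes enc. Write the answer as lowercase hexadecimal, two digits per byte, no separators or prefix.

f8a1a3fbb1c22a

The 5-byte key repeats, so the effective keystream is 26 be e2 83 56 26 be.
byte 0: 222 xor  38 = 248
byte 1:  31 xor 190 = 161
byte 2:  65 xor 226 = 163
byte 3: 120 xor 131 = 251
byte 4: 231 xor  86 = 177
byte 5: 228 xor  38 = 194
byte 6: 148 xor 190 =  42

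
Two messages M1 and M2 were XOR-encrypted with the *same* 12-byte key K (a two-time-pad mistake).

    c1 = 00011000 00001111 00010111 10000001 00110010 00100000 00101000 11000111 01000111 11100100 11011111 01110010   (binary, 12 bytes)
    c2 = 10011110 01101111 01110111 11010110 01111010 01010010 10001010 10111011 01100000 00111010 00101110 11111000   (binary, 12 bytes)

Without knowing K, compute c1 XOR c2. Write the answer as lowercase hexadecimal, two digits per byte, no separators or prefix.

c1 ⊕ c2 = (M1 ⊕ K) ⊕ (M2 ⊕ K) = M1 ⊕ M2 — the shared key cancels under XOR.
byte 0:  24 ^ 158 = 134
byte 1:  15 ^ 111 =  96
byte 2:  23 ^ 119 =  96
byte 3: 129 ^ 214 =  87
byte 4:  50 ^ 122 =  72
byte 5:  32 ^  82 = 114
byte 6:  40 ^ 138 = 162
byte 7: 199 ^ 187 = 124
byte 8:  71 ^  96 =  39
byte 9: 228 ^  58 = 222
byte 10: 223 ^  46 = 241
byte 11: 114 ^ 248 = 138

866060574872a27c27def18a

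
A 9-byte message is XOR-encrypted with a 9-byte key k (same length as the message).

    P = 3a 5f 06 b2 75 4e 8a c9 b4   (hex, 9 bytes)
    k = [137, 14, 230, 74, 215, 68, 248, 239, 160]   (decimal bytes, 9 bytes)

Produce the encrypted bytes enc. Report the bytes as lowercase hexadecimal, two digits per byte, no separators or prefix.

XOR is its own inverse, so applying the key byte-wise gives the result directly.
00111010 xor 10001001 = 10110011
01011111 xor 00001110 = 01010001
00000110 xor 11100110 = 11100000
10110010 xor 01001010 = 11111000
01110101 xor 11010111 = 10100010
01001110 xor 01000100 = 00001010
10001010 xor 11111000 = 01110010
11001001 xor 11101111 = 00100110
10110100 xor 10100000 = 00010100

b351e0f8a20a722614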